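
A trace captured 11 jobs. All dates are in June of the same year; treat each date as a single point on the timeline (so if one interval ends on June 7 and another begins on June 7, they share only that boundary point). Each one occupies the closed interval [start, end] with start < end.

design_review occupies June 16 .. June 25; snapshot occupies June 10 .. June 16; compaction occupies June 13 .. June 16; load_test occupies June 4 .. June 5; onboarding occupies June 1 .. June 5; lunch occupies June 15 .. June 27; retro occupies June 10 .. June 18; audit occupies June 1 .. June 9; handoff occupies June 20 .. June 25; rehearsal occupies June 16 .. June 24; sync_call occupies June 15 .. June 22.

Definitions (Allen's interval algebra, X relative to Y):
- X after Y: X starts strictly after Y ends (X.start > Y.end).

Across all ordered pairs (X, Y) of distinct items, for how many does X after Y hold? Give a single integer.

27

Checking all 110 ordered pairs for relation 'after'; matching pairs in alphabetical order:
(compaction, audit): compaction after audit ✓
(compaction, load_test): compaction after load_test ✓
(compaction, onboarding): compaction after onboarding ✓
(design_review, audit): design_review after audit ✓
(design_review, load_test): design_review after load_test ✓
(design_review, onboarding): design_review after onboarding ✓
(handoff, audit): handoff after audit ✓
(handoff, compaction): handoff after compaction ✓
(handoff, load_test): handoff after load_test ✓
(handoff, onboarding): handoff after onboarding ✓
(handoff, retro): handoff after retro ✓
(handoff, snapshot): handoff after snapshot ✓
(lunch, audit): lunch after audit ✓
(lunch, load_test): lunch after load_test ✓
(lunch, onboarding): lunch after onboarding ✓
(rehearsal, audit): rehearsal after audit ✓
(rehearsal, load_test): rehearsal after load_test ✓
(rehearsal, onboarding): rehearsal after onboarding ✓
(retro, audit): retro after audit ✓
(retro, load_test): retro after load_test ✓
(retro, onboarding): retro after onboarding ✓
(snapshot, audit): snapshot after audit ✓
(snapshot, load_test): snapshot after load_test ✓
(snapshot, onboarding): snapshot after onboarding ✓
... plus 3 further pairs not listed.
Count: 27.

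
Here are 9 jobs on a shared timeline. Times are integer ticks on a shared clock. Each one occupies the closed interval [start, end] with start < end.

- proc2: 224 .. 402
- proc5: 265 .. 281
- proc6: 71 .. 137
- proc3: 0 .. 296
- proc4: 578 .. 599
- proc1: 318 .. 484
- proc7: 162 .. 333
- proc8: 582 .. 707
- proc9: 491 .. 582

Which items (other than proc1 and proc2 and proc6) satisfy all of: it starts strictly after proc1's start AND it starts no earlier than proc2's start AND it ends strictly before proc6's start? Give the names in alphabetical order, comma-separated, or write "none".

Conditions: its start is strictly after proc1's start (X.start > 318) AND its start is no earlier than proc2's start (X.start >= 224) AND its end is strictly before proc6's start (X.end < 71).
proc3: start 0 > 318? ✗; start 0 >= 224? ✗; end 296 < 71? ✗ → no.
proc4: start 578 > 318? ✓; start 578 >= 224? ✓; end 599 < 71? ✗ → no.
proc5: start 265 > 318? ✗; start 265 >= 224? ✓; end 281 < 71? ✗ → no.
proc7: start 162 > 318? ✗; start 162 >= 224? ✗; end 333 < 71? ✗ → no.
proc8: start 582 > 318? ✓; start 582 >= 224? ✓; end 707 < 71? ✗ → no.
proc9: start 491 > 318? ✓; start 491 >= 224? ✓; end 582 < 71? ✗ → no.
Result: none.

none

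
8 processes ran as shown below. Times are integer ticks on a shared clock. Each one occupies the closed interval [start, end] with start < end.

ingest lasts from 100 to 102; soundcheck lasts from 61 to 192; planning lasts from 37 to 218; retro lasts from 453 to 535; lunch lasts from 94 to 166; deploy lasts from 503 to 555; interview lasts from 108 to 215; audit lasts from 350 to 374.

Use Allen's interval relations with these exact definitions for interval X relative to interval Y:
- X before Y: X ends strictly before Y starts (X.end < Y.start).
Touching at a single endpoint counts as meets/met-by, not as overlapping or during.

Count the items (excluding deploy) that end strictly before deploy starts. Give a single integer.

6

Target deploy = [503, 555].
audit [350, 374] → before → counts.
ingest [100, 102] → before → counts.
interview [108, 215] → before → counts.
lunch [94, 166] → before → counts.
planning [37, 218] → before → counts.
retro [453, 535] → overlaps → no.
soundcheck [61, 192] → before → counts.
Total: 6.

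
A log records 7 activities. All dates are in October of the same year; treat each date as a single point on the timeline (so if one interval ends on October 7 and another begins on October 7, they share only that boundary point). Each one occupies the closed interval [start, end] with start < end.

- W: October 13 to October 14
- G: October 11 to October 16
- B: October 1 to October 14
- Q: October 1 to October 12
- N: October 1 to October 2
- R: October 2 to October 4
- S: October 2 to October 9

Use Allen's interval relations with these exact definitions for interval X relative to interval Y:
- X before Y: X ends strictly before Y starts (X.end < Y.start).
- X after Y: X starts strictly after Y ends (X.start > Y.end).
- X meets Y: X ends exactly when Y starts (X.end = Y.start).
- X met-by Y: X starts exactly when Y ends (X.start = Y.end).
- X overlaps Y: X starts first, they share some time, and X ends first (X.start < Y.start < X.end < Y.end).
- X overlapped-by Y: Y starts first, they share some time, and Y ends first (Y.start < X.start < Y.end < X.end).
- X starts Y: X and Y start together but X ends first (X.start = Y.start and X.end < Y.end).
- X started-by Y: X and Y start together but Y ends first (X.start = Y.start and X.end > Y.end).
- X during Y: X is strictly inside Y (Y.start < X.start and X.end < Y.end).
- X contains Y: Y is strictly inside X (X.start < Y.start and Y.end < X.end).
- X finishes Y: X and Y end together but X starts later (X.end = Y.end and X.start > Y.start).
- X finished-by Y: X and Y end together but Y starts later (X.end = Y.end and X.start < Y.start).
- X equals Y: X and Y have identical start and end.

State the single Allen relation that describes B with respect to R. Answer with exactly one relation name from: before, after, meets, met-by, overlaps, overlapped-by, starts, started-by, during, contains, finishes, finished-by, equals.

B = [October 1, October 14]; R = [October 2, October 4].
Compare endpoints: B.start < R.start, B.start < R.end, B.end > R.start, B.end > R.end.
That pattern is 'contains'.

contains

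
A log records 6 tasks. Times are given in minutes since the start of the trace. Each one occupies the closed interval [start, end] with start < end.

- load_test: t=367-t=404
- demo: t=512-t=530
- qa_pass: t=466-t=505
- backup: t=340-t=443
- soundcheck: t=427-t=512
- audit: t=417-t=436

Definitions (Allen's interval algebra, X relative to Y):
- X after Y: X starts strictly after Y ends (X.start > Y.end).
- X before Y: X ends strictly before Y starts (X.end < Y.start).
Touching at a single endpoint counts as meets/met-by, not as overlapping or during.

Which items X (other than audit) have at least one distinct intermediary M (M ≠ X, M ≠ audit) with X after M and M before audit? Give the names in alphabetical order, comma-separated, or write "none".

Target audit = [t=417, t=436].
Intermediaries M with M before audit: load_test.
Via load_test — items with X after load_test: demo, qa_pass, soundcheck.
Union: demo, qa_pass, soundcheck.

demo, qa_pass, soundcheck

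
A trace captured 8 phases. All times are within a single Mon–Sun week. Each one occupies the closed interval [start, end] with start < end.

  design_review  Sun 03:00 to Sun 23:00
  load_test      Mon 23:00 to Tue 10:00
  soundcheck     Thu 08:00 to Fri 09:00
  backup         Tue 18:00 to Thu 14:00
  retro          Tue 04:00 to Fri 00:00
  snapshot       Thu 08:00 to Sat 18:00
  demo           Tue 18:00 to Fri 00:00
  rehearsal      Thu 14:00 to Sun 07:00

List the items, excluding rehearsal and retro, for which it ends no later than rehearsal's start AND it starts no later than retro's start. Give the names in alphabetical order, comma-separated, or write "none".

Conditions: its end is no later than rehearsal's start (X.end <= Thu 14:00) AND its start is no later than retro's start (X.start <= Tue 04:00).
backup: end Thu 14:00 <= Thu 14:00? ✓; start Tue 18:00 <= Tue 04:00? ✗ → no.
demo: end Fri 00:00 <= Thu 14:00? ✗; start Tue 18:00 <= Tue 04:00? ✗ → no.
design_review: end Sun 23:00 <= Thu 14:00? ✗; start Sun 03:00 <= Tue 04:00? ✗ → no.
load_test: end Tue 10:00 <= Thu 14:00? ✓; start Mon 23:00 <= Tue 04:00? ✓ → yes.
snapshot: end Sat 18:00 <= Thu 14:00? ✗; start Thu 08:00 <= Tue 04:00? ✗ → no.
soundcheck: end Fri 09:00 <= Thu 14:00? ✗; start Thu 08:00 <= Tue 04:00? ✗ → no.
Result: load_test.

load_test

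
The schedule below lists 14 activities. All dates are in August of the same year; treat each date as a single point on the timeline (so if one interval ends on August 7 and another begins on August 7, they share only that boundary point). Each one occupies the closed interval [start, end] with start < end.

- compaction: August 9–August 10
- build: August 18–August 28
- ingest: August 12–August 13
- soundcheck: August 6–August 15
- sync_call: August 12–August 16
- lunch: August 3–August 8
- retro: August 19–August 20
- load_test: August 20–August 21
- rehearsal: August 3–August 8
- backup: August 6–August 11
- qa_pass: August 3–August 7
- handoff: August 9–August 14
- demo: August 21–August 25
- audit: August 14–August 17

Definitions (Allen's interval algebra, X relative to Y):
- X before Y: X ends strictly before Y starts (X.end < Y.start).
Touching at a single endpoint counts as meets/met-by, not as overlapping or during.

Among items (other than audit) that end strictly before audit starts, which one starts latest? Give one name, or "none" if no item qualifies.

Target audit = [August 14, August 17].
backup [August 6, August 11] → before → candidate.
build [August 18, August 28] → after → excluded.
compaction [August 9, August 10] → before → candidate.
demo [August 21, August 25] → after → excluded.
handoff [August 9, August 14] → meets → excluded.
ingest [August 12, August 13] → before → candidate.
load_test [August 20, August 21] → after → excluded.
lunch [August 3, August 8] → before → candidate.
qa_pass [August 3, August 7] → before → candidate.
rehearsal [August 3, August 8] → before → candidate.
retro [August 19, August 20] → after → excluded.
soundcheck [August 6, August 15] → overlaps → excluded.
sync_call [August 12, August 16] → overlaps → excluded.
Among candidates, latest start is August 12 → ingest.

ingest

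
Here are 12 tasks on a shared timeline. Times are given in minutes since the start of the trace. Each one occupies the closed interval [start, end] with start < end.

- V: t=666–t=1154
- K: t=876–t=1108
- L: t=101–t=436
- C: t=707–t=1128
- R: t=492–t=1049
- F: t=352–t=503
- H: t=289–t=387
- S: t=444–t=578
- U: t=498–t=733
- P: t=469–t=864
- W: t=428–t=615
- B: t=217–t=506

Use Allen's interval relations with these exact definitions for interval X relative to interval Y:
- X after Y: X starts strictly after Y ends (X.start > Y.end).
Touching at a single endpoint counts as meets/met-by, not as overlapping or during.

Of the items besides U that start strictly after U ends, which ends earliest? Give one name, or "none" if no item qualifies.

Target U = [t=498, t=733].
B [t=217, t=506] → overlaps → excluded.
C [t=707, t=1128] → overlapped-by → excluded.
F [t=352, t=503] → overlaps → excluded.
H [t=289, t=387] → before → excluded.
K [t=876, t=1108] → after → candidate.
L [t=101, t=436] → before → excluded.
P [t=469, t=864] → contains → excluded.
R [t=492, t=1049] → contains → excluded.
S [t=444, t=578] → overlaps → excluded.
V [t=666, t=1154] → overlapped-by → excluded.
W [t=428, t=615] → overlaps → excluded.
Among candidates, earliest end is t=1108 → K.

K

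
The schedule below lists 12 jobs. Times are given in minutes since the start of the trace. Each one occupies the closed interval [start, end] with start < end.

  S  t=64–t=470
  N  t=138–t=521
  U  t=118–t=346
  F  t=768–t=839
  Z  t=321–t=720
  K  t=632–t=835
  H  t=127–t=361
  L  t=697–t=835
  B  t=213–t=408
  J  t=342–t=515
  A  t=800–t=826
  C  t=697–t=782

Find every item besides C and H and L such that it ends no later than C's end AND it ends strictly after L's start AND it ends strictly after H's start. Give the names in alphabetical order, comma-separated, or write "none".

Conditions: its end is no later than C's end (X.end <= t=782) AND its end is strictly after L's start (X.end > t=697) AND its end is strictly after H's start (X.end > t=127).
A: end t=826 <= t=782? ✗; end t=826 > t=697? ✓; end t=826 > t=127? ✓ → no.
B: end t=408 <= t=782? ✓; end t=408 > t=697? ✗; end t=408 > t=127? ✓ → no.
F: end t=839 <= t=782? ✗; end t=839 > t=697? ✓; end t=839 > t=127? ✓ → no.
J: end t=515 <= t=782? ✓; end t=515 > t=697? ✗; end t=515 > t=127? ✓ → no.
K: end t=835 <= t=782? ✗; end t=835 > t=697? ✓; end t=835 > t=127? ✓ → no.
N: end t=521 <= t=782? ✓; end t=521 > t=697? ✗; end t=521 > t=127? ✓ → no.
S: end t=470 <= t=782? ✓; end t=470 > t=697? ✗; end t=470 > t=127? ✓ → no.
U: end t=346 <= t=782? ✓; end t=346 > t=697? ✗; end t=346 > t=127? ✓ → no.
Z: end t=720 <= t=782? ✓; end t=720 > t=697? ✓; end t=720 > t=127? ✓ → yes.
Result: Z.

Z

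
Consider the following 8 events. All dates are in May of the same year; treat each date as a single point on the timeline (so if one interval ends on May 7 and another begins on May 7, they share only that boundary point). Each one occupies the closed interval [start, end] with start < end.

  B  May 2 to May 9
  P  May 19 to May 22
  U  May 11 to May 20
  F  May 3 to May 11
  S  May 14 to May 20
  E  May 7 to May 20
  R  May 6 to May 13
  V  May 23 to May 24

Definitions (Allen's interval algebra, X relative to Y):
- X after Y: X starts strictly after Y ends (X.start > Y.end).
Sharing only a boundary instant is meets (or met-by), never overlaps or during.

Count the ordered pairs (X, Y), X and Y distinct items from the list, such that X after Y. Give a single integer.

Checking all 56 ordered pairs for relation 'after'; matching pairs in alphabetical order:
(P, B): P after B ✓
(P, F): P after F ✓
(P, R): P after R ✓
(S, B): S after B ✓
(S, F): S after F ✓
(S, R): S after R ✓
(U, B): U after B ✓
(V, B): V after B ✓
(V, E): V after E ✓
(V, F): V after F ✓
(V, P): V after P ✓
(V, R): V after R ✓
(V, S): V after S ✓
(V, U): V after U ✓
Count: 14.

14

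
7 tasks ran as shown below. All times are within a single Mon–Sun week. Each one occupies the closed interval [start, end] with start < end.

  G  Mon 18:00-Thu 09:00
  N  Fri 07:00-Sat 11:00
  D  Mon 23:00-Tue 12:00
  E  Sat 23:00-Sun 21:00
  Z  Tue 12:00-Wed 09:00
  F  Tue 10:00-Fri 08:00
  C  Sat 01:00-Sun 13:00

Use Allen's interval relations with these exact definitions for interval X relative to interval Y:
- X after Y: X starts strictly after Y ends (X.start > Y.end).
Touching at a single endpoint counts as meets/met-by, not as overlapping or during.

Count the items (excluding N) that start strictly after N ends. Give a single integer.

1

Target N = [Fri 07:00, Sat 11:00].
C [Sat 01:00, Sun 13:00] → overlapped-by → no.
D [Mon 23:00, Tue 12:00] → before → no.
E [Sat 23:00, Sun 21:00] → after → counts.
F [Tue 10:00, Fri 08:00] → overlaps → no.
G [Mon 18:00, Thu 09:00] → before → no.
Z [Tue 12:00, Wed 09:00] → before → no.
Total: 1.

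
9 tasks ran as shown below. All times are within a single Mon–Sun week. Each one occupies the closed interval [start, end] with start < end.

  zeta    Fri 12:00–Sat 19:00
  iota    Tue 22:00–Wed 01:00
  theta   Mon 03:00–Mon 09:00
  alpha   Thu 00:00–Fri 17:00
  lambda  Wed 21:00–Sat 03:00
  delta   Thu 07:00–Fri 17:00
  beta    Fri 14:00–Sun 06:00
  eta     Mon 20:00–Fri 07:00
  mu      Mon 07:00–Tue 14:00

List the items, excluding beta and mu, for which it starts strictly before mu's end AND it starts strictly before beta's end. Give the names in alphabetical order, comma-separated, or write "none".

eta, theta

Conditions: its start is strictly before mu's end (X.start < Tue 14:00) AND its start is strictly before beta's end (X.start < Sun 06:00).
alpha: start Thu 00:00 < Tue 14:00? ✗; start Thu 00:00 < Sun 06:00? ✓ → no.
delta: start Thu 07:00 < Tue 14:00? ✗; start Thu 07:00 < Sun 06:00? ✓ → no.
eta: start Mon 20:00 < Tue 14:00? ✓; start Mon 20:00 < Sun 06:00? ✓ → yes.
iota: start Tue 22:00 < Tue 14:00? ✗; start Tue 22:00 < Sun 06:00? ✓ → no.
lambda: start Wed 21:00 < Tue 14:00? ✗; start Wed 21:00 < Sun 06:00? ✓ → no.
theta: start Mon 03:00 < Tue 14:00? ✓; start Mon 03:00 < Sun 06:00? ✓ → yes.
zeta: start Fri 12:00 < Tue 14:00? ✗; start Fri 12:00 < Sun 06:00? ✓ → no.
Result: eta, theta.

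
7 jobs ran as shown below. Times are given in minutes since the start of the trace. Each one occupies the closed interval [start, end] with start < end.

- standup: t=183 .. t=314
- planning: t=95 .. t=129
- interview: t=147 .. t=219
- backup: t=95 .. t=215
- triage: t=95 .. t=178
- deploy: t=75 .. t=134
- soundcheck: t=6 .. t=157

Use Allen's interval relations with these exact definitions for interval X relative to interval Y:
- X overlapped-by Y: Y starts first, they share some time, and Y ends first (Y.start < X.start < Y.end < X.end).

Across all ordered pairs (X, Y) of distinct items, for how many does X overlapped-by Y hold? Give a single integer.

Checking all 42 ordered pairs for relation 'overlapped-by'; matching pairs in alphabetical order:
(backup, deploy): backup overlapped-by deploy ✓
(backup, soundcheck): backup overlapped-by soundcheck ✓
(interview, backup): interview overlapped-by backup ✓
(interview, soundcheck): interview overlapped-by soundcheck ✓
(interview, triage): interview overlapped-by triage ✓
(standup, backup): standup overlapped-by backup ✓
(standup, interview): standup overlapped-by interview ✓
(triage, deploy): triage overlapped-by deploy ✓
(triage, soundcheck): triage overlapped-by soundcheck ✓
Count: 9.

9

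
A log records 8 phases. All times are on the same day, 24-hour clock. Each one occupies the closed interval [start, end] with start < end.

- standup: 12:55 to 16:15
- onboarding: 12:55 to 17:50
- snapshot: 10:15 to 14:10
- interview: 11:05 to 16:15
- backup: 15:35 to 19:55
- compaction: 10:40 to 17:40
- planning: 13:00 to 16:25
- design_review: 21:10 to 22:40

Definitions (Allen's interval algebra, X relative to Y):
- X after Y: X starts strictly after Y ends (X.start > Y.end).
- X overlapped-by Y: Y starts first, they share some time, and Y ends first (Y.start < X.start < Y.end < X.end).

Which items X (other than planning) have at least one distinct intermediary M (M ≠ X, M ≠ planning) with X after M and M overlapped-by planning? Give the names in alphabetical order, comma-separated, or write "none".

design_review

Target planning = [13:00, 16:25].
Intermediaries M with M overlapped-by planning: backup.
Via backup — items with X after backup: design_review.
Union: design_review.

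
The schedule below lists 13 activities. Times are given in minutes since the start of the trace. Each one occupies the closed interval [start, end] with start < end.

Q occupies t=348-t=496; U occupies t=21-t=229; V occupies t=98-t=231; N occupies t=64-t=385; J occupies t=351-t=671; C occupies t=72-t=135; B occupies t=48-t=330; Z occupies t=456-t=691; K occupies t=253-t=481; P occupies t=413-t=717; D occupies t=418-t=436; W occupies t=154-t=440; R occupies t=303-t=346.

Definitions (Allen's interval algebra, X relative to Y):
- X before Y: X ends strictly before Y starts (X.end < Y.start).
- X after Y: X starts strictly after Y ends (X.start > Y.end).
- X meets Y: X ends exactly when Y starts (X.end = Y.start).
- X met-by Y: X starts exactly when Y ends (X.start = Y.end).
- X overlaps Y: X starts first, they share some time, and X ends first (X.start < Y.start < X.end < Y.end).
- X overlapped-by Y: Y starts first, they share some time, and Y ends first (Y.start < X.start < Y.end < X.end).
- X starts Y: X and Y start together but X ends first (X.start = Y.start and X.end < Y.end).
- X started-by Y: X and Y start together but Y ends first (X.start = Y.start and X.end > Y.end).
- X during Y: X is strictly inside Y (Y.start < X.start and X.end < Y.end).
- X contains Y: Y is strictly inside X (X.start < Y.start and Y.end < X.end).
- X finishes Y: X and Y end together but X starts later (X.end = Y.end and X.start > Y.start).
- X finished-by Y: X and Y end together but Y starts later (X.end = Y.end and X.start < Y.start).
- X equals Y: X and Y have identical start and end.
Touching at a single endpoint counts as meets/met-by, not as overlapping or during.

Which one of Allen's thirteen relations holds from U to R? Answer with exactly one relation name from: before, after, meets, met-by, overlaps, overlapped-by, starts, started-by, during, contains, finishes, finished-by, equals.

before

U = [t=21, t=229]; R = [t=303, t=346].
Compare endpoints: U.start < R.start, U.start < R.end, U.end < R.start, U.end < R.end.
That pattern is 'before'.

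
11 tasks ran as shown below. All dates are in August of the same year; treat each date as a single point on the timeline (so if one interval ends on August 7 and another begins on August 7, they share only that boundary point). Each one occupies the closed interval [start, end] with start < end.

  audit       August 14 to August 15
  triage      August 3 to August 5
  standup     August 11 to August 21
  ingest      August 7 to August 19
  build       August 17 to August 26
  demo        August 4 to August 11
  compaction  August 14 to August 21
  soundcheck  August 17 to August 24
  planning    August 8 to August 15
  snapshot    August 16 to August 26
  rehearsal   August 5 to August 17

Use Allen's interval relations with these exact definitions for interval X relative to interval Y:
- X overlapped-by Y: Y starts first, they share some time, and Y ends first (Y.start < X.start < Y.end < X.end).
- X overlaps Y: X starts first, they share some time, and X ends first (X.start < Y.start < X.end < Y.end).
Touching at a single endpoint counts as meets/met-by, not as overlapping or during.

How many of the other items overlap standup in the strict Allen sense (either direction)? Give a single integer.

6

Target standup = [August 11, August 21].
audit [August 14, August 15] → during → no.
build [August 17, August 26] → overlapped-by → counts.
compaction [August 14, August 21] → finishes → no.
demo [August 4, August 11] → meets → no.
ingest [August 7, August 19] → overlaps → counts.
planning [August 8, August 15] → overlaps → counts.
rehearsal [August 5, August 17] → overlaps → counts.
snapshot [August 16, August 26] → overlapped-by → counts.
soundcheck [August 17, August 24] → overlapped-by → counts.
triage [August 3, August 5] → before → no.
Total: 6.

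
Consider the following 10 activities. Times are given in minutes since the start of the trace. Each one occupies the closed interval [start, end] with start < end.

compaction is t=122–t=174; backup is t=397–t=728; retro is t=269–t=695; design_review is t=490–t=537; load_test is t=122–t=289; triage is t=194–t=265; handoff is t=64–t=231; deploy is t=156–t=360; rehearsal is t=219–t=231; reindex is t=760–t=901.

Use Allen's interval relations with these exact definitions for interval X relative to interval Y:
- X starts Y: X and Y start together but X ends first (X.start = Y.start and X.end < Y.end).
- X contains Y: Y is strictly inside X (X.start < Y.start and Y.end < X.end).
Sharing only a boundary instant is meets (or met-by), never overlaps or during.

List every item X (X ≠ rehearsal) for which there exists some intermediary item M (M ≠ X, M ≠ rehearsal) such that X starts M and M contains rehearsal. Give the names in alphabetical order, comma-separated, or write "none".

compaction

Target rehearsal = [t=219, t=231].
Intermediaries M with M contains rehearsal: deploy, load_test, triage.
Via deploy — items with X starts deploy: none.
Via load_test — items with X starts load_test: compaction.
Via triage — items with X starts triage: none.
Union: compaction.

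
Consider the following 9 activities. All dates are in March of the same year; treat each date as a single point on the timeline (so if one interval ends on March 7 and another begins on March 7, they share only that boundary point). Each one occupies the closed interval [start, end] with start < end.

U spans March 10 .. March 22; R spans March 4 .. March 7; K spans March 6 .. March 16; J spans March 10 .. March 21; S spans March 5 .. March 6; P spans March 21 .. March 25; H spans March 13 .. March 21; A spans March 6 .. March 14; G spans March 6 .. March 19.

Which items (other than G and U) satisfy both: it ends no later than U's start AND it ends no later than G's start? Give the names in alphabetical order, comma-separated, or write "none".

Conditions: its end is no later than U's start (X.end <= March 10) AND its end is no later than G's start (X.end <= March 6).
A: end March 14 <= March 10? ✗; end March 14 <= March 6? ✗ → no.
H: end March 21 <= March 10? ✗; end March 21 <= March 6? ✗ → no.
J: end March 21 <= March 10? ✗; end March 21 <= March 6? ✗ → no.
K: end March 16 <= March 10? ✗; end March 16 <= March 6? ✗ → no.
P: end March 25 <= March 10? ✗; end March 25 <= March 6? ✗ → no.
R: end March 7 <= March 10? ✓; end March 7 <= March 6? ✗ → no.
S: end March 6 <= March 10? ✓; end March 6 <= March 6? ✓ → yes.
Result: S.

S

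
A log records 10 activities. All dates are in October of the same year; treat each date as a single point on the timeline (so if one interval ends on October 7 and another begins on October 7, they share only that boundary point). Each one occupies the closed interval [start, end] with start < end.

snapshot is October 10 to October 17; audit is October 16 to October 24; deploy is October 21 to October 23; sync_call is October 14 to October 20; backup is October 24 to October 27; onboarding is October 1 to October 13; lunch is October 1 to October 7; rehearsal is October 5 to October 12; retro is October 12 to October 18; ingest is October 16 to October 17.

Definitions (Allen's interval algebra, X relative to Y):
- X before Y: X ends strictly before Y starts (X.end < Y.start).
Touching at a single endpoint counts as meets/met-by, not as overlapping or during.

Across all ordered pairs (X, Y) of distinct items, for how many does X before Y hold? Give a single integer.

Checking all 90 ordered pairs for relation 'before'; matching pairs in alphabetical order:
(deploy, backup): deploy before backup ✓
(ingest, backup): ingest before backup ✓
(ingest, deploy): ingest before deploy ✓
(lunch, audit): lunch before audit ✓
(lunch, backup): lunch before backup ✓
(lunch, deploy): lunch before deploy ✓
(lunch, ingest): lunch before ingest ✓
(lunch, retro): lunch before retro ✓
(lunch, snapshot): lunch before snapshot ✓
(lunch, sync_call): lunch before sync_call ✓
(onboarding, audit): onboarding before audit ✓
(onboarding, backup): onboarding before backup ✓
(onboarding, deploy): onboarding before deploy ✓
(onboarding, ingest): onboarding before ingest ✓
(onboarding, sync_call): onboarding before sync_call ✓
(rehearsal, audit): rehearsal before audit ✓
(rehearsal, backup): rehearsal before backup ✓
(rehearsal, deploy): rehearsal before deploy ✓
(rehearsal, ingest): rehearsal before ingest ✓
(rehearsal, sync_call): rehearsal before sync_call ✓
(retro, backup): retro before backup ✓
(retro, deploy): retro before deploy ✓
(snapshot, backup): snapshot before backup ✓
(snapshot, deploy): snapshot before deploy ✓
... plus 2 further pairs not listed.
Count: 26.

26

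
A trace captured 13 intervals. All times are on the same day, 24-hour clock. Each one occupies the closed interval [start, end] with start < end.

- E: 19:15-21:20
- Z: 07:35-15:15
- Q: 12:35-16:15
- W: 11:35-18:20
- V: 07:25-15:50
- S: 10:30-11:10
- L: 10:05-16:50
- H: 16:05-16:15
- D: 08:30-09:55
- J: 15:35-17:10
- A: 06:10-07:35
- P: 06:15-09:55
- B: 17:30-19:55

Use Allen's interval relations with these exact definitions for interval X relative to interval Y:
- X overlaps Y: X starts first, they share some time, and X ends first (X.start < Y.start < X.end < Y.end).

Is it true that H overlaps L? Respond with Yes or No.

H = [16:05, 16:15], L = [10:05, 16:50].
Actual relation of H to L: during.
Asked whether 'overlaps' holds → No.

No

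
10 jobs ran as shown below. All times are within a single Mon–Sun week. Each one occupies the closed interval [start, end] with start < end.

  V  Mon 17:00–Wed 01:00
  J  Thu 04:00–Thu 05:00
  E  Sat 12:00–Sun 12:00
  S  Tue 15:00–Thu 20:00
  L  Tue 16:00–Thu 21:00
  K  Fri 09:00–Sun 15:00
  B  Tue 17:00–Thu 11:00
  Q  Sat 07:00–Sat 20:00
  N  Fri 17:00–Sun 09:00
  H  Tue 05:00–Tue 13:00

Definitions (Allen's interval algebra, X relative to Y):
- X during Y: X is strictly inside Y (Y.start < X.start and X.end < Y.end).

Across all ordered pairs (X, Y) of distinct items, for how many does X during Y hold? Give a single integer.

10

Checking all 90 ordered pairs for relation 'during'; matching pairs in alphabetical order:
(B, L): B during L ✓
(B, S): B during S ✓
(E, K): E during K ✓
(H, V): H during V ✓
(J, B): J during B ✓
(J, L): J during L ✓
(J, S): J during S ✓
(N, K): N during K ✓
(Q, K): Q during K ✓
(Q, N): Q during N ✓
Count: 10.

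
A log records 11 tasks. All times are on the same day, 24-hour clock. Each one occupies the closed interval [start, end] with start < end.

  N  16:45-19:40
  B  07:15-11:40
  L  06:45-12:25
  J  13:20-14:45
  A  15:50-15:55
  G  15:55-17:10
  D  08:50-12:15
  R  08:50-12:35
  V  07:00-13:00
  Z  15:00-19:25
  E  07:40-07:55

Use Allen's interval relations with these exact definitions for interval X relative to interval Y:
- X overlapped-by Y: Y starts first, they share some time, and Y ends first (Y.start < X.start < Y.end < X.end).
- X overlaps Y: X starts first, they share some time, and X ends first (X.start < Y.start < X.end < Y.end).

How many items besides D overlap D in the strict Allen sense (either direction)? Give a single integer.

1

Target D = [08:50, 12:15].
A [15:50, 15:55] → after → no.
B [07:15, 11:40] → overlaps → counts.
E [07:40, 07:55] → before → no.
G [15:55, 17:10] → after → no.
J [13:20, 14:45] → after → no.
L [06:45, 12:25] → contains → no.
N [16:45, 19:40] → after → no.
R [08:50, 12:35] → started-by → no.
V [07:00, 13:00] → contains → no.
Z [15:00, 19:25] → after → no.
Total: 1.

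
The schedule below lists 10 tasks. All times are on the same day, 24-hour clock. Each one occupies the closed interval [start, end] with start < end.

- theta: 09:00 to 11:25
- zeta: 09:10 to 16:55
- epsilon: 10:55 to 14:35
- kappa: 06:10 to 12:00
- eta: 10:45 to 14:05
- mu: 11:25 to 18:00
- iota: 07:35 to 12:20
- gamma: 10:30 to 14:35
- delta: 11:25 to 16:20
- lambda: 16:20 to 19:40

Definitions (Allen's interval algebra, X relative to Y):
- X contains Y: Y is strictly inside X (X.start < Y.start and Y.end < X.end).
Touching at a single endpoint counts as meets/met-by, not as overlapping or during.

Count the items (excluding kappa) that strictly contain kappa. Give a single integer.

0

Target kappa = [06:10, 12:00].
delta [11:25, 16:20] → overlapped-by → no.
epsilon [10:55, 14:35] → overlapped-by → no.
eta [10:45, 14:05] → overlapped-by → no.
gamma [10:30, 14:35] → overlapped-by → no.
iota [07:35, 12:20] → overlapped-by → no.
lambda [16:20, 19:40] → after → no.
mu [11:25, 18:00] → overlapped-by → no.
theta [09:00, 11:25] → during → no.
zeta [09:10, 16:55] → overlapped-by → no.
Total: 0.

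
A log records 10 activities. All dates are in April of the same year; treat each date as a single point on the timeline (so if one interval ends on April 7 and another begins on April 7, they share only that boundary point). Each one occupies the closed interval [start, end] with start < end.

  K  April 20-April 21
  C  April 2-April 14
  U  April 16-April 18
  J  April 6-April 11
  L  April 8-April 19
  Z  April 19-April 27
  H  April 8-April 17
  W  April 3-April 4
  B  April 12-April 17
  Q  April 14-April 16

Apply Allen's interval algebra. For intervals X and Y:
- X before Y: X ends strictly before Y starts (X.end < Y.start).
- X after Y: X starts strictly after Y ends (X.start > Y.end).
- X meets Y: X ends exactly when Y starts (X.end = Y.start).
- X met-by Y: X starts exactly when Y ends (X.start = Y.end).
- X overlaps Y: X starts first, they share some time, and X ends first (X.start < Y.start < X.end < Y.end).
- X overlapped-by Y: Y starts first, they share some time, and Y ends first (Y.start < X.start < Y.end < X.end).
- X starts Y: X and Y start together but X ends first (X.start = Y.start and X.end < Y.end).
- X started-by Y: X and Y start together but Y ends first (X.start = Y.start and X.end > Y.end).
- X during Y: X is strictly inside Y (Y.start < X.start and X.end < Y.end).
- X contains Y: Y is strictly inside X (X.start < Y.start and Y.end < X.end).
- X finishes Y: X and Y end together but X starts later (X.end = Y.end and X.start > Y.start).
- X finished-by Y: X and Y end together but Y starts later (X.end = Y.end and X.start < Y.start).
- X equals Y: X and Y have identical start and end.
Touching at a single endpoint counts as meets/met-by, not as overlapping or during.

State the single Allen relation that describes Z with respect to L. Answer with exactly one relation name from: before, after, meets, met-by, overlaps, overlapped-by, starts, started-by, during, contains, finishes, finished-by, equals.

met-by

Z = [April 19, April 27]; L = [April 8, April 19].
Compare endpoints: Z.start > L.start, Z.start = L.end, Z.end > L.start, Z.end > L.end.
That pattern is 'met-by'.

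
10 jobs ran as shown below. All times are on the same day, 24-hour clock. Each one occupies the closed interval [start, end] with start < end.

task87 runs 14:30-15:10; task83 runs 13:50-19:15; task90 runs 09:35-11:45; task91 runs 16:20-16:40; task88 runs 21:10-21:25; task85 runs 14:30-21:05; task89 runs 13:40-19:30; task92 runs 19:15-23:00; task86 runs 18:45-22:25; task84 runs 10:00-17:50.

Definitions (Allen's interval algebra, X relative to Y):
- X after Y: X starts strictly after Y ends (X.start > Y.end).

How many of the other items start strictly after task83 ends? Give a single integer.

1

Target task83 = [13:50, 19:15].
task84 [10:00, 17:50] → overlaps → no.
task85 [14:30, 21:05] → overlapped-by → no.
task86 [18:45, 22:25] → overlapped-by → no.
task87 [14:30, 15:10] → during → no.
task88 [21:10, 21:25] → after → counts.
task89 [13:40, 19:30] → contains → no.
task90 [09:35, 11:45] → before → no.
task91 [16:20, 16:40] → during → no.
task92 [19:15, 23:00] → met-by → no.
Total: 1.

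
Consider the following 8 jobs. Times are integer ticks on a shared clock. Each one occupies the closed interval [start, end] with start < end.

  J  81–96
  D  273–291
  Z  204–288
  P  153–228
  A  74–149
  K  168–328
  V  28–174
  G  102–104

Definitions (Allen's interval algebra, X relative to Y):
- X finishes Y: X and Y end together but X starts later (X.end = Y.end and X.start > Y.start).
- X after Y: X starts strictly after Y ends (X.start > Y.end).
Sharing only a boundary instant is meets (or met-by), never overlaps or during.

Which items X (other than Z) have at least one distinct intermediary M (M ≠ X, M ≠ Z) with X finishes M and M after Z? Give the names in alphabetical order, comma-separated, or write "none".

Target Z = [204, 288].
Intermediaries M with M after Z: none.
Union: none.

none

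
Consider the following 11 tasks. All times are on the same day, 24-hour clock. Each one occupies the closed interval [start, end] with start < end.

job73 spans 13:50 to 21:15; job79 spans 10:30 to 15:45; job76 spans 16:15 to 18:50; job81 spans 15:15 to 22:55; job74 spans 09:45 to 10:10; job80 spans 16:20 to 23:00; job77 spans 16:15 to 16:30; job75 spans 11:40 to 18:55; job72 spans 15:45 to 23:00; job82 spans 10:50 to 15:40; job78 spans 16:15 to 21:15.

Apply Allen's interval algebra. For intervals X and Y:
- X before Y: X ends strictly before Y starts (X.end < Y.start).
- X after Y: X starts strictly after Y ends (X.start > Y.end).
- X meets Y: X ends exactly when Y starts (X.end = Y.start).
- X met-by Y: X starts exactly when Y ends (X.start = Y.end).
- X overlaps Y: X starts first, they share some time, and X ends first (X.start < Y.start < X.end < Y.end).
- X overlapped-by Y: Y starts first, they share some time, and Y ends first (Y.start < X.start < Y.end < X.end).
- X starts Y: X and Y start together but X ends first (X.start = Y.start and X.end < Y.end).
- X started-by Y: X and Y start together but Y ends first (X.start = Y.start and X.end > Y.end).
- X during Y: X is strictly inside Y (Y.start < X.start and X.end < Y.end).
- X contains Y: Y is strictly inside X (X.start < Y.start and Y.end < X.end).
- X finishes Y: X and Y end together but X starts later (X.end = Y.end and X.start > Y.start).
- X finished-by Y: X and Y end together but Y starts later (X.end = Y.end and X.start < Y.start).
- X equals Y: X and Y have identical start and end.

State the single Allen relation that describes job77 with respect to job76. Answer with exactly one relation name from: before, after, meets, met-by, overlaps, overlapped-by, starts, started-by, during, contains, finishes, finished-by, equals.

job77 = [16:15, 16:30]; job76 = [16:15, 18:50].
Compare endpoints: job77.start = job76.start, job77.start < job76.end, job77.end > job76.start, job77.end < job76.end.
That pattern is 'starts'.

starts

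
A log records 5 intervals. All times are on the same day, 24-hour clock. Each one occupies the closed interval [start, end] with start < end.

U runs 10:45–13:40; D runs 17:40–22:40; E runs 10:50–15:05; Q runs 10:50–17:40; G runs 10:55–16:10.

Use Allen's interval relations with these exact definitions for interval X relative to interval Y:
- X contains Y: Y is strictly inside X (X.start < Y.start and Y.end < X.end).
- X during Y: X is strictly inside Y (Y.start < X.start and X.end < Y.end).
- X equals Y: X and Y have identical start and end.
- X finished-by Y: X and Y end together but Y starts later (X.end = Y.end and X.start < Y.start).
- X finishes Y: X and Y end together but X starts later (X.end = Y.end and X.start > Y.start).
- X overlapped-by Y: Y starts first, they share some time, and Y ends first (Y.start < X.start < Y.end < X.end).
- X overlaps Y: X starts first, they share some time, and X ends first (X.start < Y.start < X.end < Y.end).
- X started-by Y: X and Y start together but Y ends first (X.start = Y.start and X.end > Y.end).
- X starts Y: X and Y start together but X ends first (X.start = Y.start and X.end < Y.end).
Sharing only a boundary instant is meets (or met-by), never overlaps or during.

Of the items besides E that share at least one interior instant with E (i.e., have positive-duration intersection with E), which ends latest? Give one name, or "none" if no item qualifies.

Target E = [10:50, 15:05].
D [17:40, 22:40] → after → excluded.
G [10:55, 16:10] → overlapped-by → candidate.
Q [10:50, 17:40] → started-by → candidate.
U [10:45, 13:40] → overlaps → candidate.
Among candidates, latest end is 17:40 → Q.

Q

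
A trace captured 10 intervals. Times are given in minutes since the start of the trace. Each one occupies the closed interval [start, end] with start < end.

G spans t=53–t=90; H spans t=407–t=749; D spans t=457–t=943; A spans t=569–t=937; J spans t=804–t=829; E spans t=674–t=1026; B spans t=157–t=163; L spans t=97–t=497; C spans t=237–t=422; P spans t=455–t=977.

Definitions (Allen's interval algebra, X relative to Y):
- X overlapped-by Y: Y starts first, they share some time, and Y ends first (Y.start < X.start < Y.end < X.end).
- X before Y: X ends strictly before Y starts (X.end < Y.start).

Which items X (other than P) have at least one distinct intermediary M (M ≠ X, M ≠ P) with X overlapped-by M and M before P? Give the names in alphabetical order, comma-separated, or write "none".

Target P = [t=455, t=977].
Intermediaries M with M before P: B, C, G.
Via B — items with X overlapped-by B: none.
Via C — items with X overlapped-by C: H.
Via G — items with X overlapped-by G: none.
Union: H.

H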